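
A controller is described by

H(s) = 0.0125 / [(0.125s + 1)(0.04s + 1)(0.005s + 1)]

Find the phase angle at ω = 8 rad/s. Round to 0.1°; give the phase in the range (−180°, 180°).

-65.0°

At ω = 8 rad/s:
pole (1 + j8·0.125) = 1 + j1 → |·| ≈ 1.4142, ∠ ≈ 45.00°
pole (1 + j8·0.04) = 1 + j0.32 → |·| ≈ 1.05, ∠ ≈ 17.74°
pole (1 + j8·0.005) = 1 + j0.04 → |·| ≈ 1.0008, ∠ ≈ 2.29°
∠H = (0°) − (45.00° + 17.74° + 2.29°) = -65.03°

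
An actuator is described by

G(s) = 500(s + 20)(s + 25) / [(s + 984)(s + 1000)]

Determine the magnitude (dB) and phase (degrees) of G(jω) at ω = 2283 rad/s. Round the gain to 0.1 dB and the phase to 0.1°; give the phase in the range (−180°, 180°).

52.5 dB, 45.8°

At s = jω = j2283:
zero (s+20): 20 + j2283 → |·| = √(20²+2283²) = √5212489 ≈ 2283.1, ∠ = arctan(2283/20) ≈ 89.50°
zero (s+25): 25 + j2283 → |·| = √(25²+2283²) = √5212714 ≈ 2283.1, ∠ = arctan(2283/25) ≈ 89.37°
pole (s+984): 984 + j2283 → |·| = √(984²+2283²) = √6180345 ≈ 2486, ∠ = arctan(2283/984) ≈ 66.68°
pole (s+1000): 1000 + j2283 → |·| = √(1000²+2283²) = √6212089 ≈ 2492.4, ∠ = arctan(2283/1000) ≈ 66.35°
|G| = 500 · 5.2125e+06 / 6.1961e+06 ≈ 420.63
Gain = 20 log₁₀(420.63) ≈ 52.48 dB
∠G = 178.87° − 133.03° = 45.84°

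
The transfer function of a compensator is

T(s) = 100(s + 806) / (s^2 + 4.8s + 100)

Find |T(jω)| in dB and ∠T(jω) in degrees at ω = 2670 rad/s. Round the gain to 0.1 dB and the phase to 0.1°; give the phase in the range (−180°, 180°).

-28.2 dB, -106.7°

At s = jω = j2670:
zero (s+806): 806 + j2670 → |·| = √(806²+2670²) = √7778536 ≈ 2789, ∠ = arctan(2670/806) ≈ 73.20°
quadratic: (j2670)² + 4.8·j2670 + 100 = -7128800 + j12816 → |·| ≈ 7.1288e+06, ∠ ≈ 179.90°
|T| = 100 · 2789 / 7.1288e+06 ≈ 0.039123
Gain = 20 log₁₀(0.039123) ≈ -28.15 dB
∠T = 73.20° − 179.90° = -106.70°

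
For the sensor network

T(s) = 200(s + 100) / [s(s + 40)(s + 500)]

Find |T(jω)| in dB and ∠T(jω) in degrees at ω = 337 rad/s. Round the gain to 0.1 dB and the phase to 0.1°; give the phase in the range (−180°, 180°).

At s = jω = j337:
zero (s+100): 100 + j337 → |·| = √(100²+337²) = √123569 ≈ 351.52, ∠ = arctan(337/100) ≈ 73.47°
pole (s+40): 40 + j337 → |·| = √(40²+337²) = √115169 ≈ 339.37, ∠ = arctan(337/40) ≈ 83.23°
pole (s+500): 500 + j337 → |·| = √(500²+337²) = √363569 ≈ 602.97, ∠ = arctan(337/500) ≈ 33.98°
pole at origin: |s| = 337, ∠ = 90.00° (in denominator)
|T| = 200 · 351.52 / 6.896e+07 ≈ 0.0010195
Gain = 20 log₁₀(0.0010195) ≈ -59.83 dB
∠T = 73.47° − 207.21° = -133.74°

-59.8 dB, -133.7°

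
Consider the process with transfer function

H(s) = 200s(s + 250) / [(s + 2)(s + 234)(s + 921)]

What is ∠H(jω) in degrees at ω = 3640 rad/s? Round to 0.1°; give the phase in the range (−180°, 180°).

-76.0°

At s = jω = j3640:
zero (s+250): 250 + j3640 → |·| = √(250²+3640²) = √13312100 ≈ 3648.6, ∠ = arctan(3640/250) ≈ 86.07°
zero at origin: s = j3640 → |·| = 3640, ∠ = 90.00°
pole (s+2): 2 + j3640 → |·| = √(2²+3640²) = √13249604 ≈ 3640, ∠ = arctan(3640/2) ≈ 89.97°
pole (s+234): 234 + j3640 → |·| = √(234²+3640²) = √13304356 ≈ 3647.5, ∠ = arctan(3640/234) ≈ 86.32°
pole (s+921): 921 + j3640 → |·| = √(921²+3640²) = √14097841 ≈ 3754.7, ∠ = arctan(3640/921) ≈ 75.80°
∠H = 176.07° − 252.09° = -76.02°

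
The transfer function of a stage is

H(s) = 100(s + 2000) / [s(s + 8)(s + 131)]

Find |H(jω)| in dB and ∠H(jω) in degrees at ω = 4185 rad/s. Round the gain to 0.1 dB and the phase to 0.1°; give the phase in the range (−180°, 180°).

At s = jω = j4185:
zero (s+2000): 2000 + j4185 → |·| = √(2000²+4185²) = √21514225 ≈ 4638.3, ∠ = arctan(4185/2000) ≈ 64.46°
pole (s+8): 8 + j4185 → |·| = √(8²+4185²) = √17514289 ≈ 4185, ∠ = arctan(4185/8) ≈ 89.89°
pole (s+131): 131 + j4185 → |·| = √(131²+4185²) = √17531386 ≈ 4187, ∠ = arctan(4185/131) ≈ 88.21°
pole at origin: |s| = 4185, ∠ = 90.00° (in denominator)
|H| = 100 · 4638.3 / 7.3332e+10 ≈ 6.3251e-06
Gain = 20 log₁₀(6.3251e-06) ≈ -103.98 dB
∠H = 64.46° − 268.10° = -203.64° ≡ 156.36° (principal value)

-104.0 dB, 156.4°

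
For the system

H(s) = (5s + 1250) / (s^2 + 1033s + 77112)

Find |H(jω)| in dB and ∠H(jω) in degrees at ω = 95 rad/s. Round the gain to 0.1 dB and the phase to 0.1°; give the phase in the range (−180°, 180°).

-39.0 dB, -34.4°

Substitute s = j95:
Numerator: 5(j95) + 1250 = 1250 + j475
Denominator: (j95)^2 + 1033(j95) + 77112 = 68087 + j98135
|N| = √(1250² + 475²) ≈ 1337.2, ∠N ≈ 20.81°
|D| = √(68087² + 98135²) ≈ 1.1944e+05, ∠D ≈ 55.25°
|H| = 1337.2 / 1.1944e+05 ≈ 0.011196
Gain = 20 log₁₀(0.011196) ≈ -39.02 dB
∠H = 20.81° − 55.25° = -34.44°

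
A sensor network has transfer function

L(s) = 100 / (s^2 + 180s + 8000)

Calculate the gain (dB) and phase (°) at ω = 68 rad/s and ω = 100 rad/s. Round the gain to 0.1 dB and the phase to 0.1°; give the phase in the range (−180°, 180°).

Substitute s = j68:
Numerator: 100 = 100 + j0
Denominator: (j68)^2 + 180(j68) + 8000 = 3376 + j12240
|N| = √(100² + 0²) ≈ 100, ∠N ≈ 0.00°
|D| = √(3376² + 12240²) ≈ 12697, ∠D ≈ 74.58°
|L| = 100 / 12697 ≈ 0.0078759
Gain = 20 log₁₀(0.0078759) ≈ -42.07 dB
∠L = 0.00° − 74.58° = -74.58°

Substitute s = j100:
Numerator: 100 = 100 + j0
Denominator: (j100)^2 + 180(j100) + 8000 = -2000 + j18000
|N| = √(100² + 0²) ≈ 100, ∠N ≈ 0.00°
|D| = √(2000² + 18000²) ≈ 18111, ∠D ≈ 96.34°
|L| = 100 / 18111 ≈ 0.0055215
Gain = 20 log₁₀(0.0055215) ≈ -45.16 dB
∠L = 0.00° − 96.34° = -96.34°

ω = 68: -42.1 dB, -74.6°; ω = 100: -45.2 dB, -96.3°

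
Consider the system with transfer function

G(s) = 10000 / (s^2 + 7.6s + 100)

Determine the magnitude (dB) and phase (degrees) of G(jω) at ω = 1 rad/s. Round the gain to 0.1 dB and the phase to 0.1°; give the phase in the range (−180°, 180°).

40.1 dB, -4.4°

At s = jω = j1:
quadratic: (j1)² + 7.6·j1 + 100 = 99 + j7.6 → |·| ≈ 99.291, ∠ ≈ 4.39°
|G| = 10000 / 99.291 ≈ 100.71
Gain = 20 log₁₀(100.71) ≈ 40.06 dB
∠G = 0.00° − 4.39° = -4.39°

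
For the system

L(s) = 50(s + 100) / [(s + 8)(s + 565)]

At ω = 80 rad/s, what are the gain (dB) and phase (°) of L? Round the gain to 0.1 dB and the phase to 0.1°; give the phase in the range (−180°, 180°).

-17.1 dB, -53.7°

At s = jω = j80:
zero (s+100): 100 + j80 → |·| = √(100²+80²) = √16400 ≈ 128.06, ∠ = arctan(80/100) ≈ 38.66°
pole (s+8): 8 + j80 → |·| = √(8²+80²) = √6464 ≈ 80.399, ∠ = arctan(80/8) ≈ 84.29°
pole (s+565): 565 + j80 → |·| = √(565²+80²) = √325625 ≈ 570.64, ∠ = arctan(80/565) ≈ 8.06°
|L| = 50 · 128.06 / 45879 ≈ 0.13956
Gain = 20 log₁₀(0.13956) ≈ -17.10 dB
∠L = 38.66° − 92.35° = -53.69°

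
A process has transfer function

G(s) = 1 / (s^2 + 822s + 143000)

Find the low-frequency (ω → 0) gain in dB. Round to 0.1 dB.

-103.1 dB

G(0) = 1 / 143000 ≈ 6.993e-06
20 log₁₀(6.993e-06) ≈ -103.11 dB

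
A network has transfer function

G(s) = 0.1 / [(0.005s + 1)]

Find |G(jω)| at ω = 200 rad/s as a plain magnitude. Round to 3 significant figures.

0.0707

At ω = 200 rad/s:
pole (1 + j200·0.005) = 1 + j1 → |·| ≈ 1.4142, ∠ ≈ 45.00°
|G| = 0.1 · 1 / (1.4142) ≈ 0.070711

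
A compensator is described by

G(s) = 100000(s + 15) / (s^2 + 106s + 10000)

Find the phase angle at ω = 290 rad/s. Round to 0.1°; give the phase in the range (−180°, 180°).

-70.4°

At s = jω = j290:
zero (s+15): 15 + j290 → |·| = √(15²+290²) = √84325 ≈ 290.39, ∠ = arctan(290/15) ≈ 87.04°
quadratic: (j290)² + 106·j290 + 10000 = -74100 + j30740 → |·| ≈ 80223, ∠ ≈ 157.47°
∠G = 87.04° − 157.47° = -70.43°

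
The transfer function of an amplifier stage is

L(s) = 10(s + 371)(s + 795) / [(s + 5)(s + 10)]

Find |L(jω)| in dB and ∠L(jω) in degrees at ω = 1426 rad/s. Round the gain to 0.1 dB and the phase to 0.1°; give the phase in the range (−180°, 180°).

At s = jω = j1426:
zero (s+371): 371 + j1426 → |·| = √(371²+1426²) = √2171117 ≈ 1473.5, ∠ = arctan(1426/371) ≈ 75.42°
zero (s+795): 795 + j1426 → |·| = √(795²+1426²) = √2665501 ≈ 1632.6, ∠ = arctan(1426/795) ≈ 60.86°
pole (s+5): 5 + j1426 → |·| = √(5²+1426²) = √2033501 ≈ 1426, ∠ = arctan(1426/5) ≈ 89.80°
pole (s+10): 10 + j1426 → |·| = √(10²+1426²) = √2033576 ≈ 1426, ∠ = arctan(1426/10) ≈ 89.60°
|L| = 10 · 2.4056e+06 / 2.0335e+06 ≈ 11.83
Gain = 20 log₁₀(11.83) ≈ 21.46 dB
∠L = 136.28° − 179.40° = -43.12°

21.5 dB, -43.1°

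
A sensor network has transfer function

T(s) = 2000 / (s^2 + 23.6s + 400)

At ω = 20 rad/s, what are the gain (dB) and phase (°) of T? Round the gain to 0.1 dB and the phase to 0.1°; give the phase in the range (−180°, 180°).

12.5 dB, -90.0°

At s = jω = j20:
quadratic: (j20)² + 23.6·j20 + 400 = 0 + j472 → |·| ≈ 472, ∠ ≈ 90.00°
|T| = 2000 / 472 ≈ 4.2373
Gain = 20 log₁₀(4.2373) ≈ 12.54 dB
∠T = 0.00° − 90.00° = -90.00°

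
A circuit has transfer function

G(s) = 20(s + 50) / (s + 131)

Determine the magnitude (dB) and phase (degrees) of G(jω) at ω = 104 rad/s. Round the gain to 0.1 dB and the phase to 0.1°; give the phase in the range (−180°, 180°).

At s = jω = j104:
zero (s+50): 50 + j104 → |·| = √(50²+104²) = √13316 ≈ 115.39, ∠ = arctan(104/50) ≈ 64.32°
pole (s+131): 131 + j104 → |·| = √(131²+104²) = √27977 ≈ 167.26, ∠ = arctan(104/131) ≈ 38.45°
|G| = 20 · 115.39 / 167.26 ≈ 13.798
Gain = 20 log₁₀(13.798) ≈ 22.80 dB
∠G = 64.32° − 38.45° = 25.87°

22.8 dB, 25.9°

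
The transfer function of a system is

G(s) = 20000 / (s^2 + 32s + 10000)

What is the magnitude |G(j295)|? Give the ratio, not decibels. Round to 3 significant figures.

0.258

At s = jω = j295:
quadratic: (j295)² + 32·j295 + 10000 = -77025 + j9440 → |·| ≈ 77601, ∠ ≈ 173.01°
|G| = 20000 / 77601 ≈ 0.25773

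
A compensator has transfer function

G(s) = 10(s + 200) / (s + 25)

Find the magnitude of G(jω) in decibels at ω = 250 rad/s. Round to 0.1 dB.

At s = jω = j250:
zero (s+200): 200 + j250 → |·| = √(200²+250²) = √102500 ≈ 320.16, ∠ = arctan(250/200) ≈ 51.34°
pole (s+25): 25 + j250 → |·| = √(25²+250²) = √63125 ≈ 251.25, ∠ = arctan(250/25) ≈ 84.29°
|G| = 10 · 320.16 / 251.25 ≈ 12.743
Gain = 20 log₁₀(12.743) ≈ 22.11 dB

22.1 dB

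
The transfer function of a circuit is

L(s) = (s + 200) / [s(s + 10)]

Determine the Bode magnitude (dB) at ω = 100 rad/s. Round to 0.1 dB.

At s = jω = j100:
zero (s+200): 200 + j100 → |·| = √(200²+100²) = √50000 ≈ 223.61, ∠ = arctan(100/200) ≈ 26.57°
pole (s+10): 10 + j100 → |·| = √(10²+100²) = √10100 ≈ 100.5, ∠ = arctan(100/10) ≈ 84.29°
pole at origin: |s| = 100, ∠ = 90.00° (in denominator)
|L| = 1 · 223.61 / 10050 ≈ 0.02225
Gain = 20 log₁₀(0.02225) ≈ -33.05 dB

-33.1 dB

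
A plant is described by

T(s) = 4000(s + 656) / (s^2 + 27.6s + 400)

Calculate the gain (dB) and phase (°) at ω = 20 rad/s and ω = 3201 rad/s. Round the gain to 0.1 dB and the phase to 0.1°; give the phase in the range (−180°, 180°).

At s = jω = j20:
zero (s+656): 656 + j20 → |·| = √(656²+20²) = √430736 ≈ 656.3, ∠ = arctan(20/656) ≈ 1.75°
quadratic: (j20)² + 27.6·j20 + 400 = 0 + j552 → |·| ≈ 552, ∠ ≈ 90.00°
|T| = 4000 · 656.3 / 552 ≈ 4755.8
Gain = 20 log₁₀(4755.8) ≈ 73.54 dB
∠T = 1.75° − 90.00° = -88.25°

At s = jω = j3201:
zero (s+656): 656 + j3201 → |·| = √(656²+3201²) = √10676737 ≈ 3267.5, ∠ = arctan(3201/656) ≈ 78.42°
quadratic: (j3201)² + 27.6·j3201 + 400 = -10246001 + j88347.6 → |·| ≈ 1.0246e+07, ∠ ≈ 179.51°
|T| = 4000 · 3267.5 / 1.0246e+07 ≈ 1.2756
Gain = 20 log₁₀(1.2756) ≈ 2.11 dB
∠T = 78.42° − 179.51° = -101.09°

ω = 20: 73.5 dB, -88.3°; ω = 3201: 2.1 dB, -101.1°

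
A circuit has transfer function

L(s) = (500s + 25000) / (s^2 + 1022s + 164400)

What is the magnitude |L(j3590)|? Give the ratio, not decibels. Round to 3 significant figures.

0.136

Substitute s = j3590:
Numerator: 500(j3590) + 25000 = 25000 + j1795000
Denominator: (j3590)^2 + 1022(j3590) + 164400 = -12723700 + j3668980
|N| = √(25000² + 1795000²) ≈ 1.7952e+06, ∠N ≈ 89.20°
|D| = √(12723700² + 3668980²) ≈ 1.3242e+07, ∠D ≈ 163.91°
|L| = 1.7952e+06 / 1.3242e+07 ≈ 0.13557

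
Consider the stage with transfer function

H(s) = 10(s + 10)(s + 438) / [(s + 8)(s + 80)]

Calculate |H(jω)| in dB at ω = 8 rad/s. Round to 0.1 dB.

At s = jω = j8:
zero (s+10): 10 + j8 → |·| = √(10²+8²) = √164 ≈ 12.806, ∠ = arctan(8/10) ≈ 38.66°
zero (s+438): 438 + j8 → |·| = √(438²+8²) = √191908 ≈ 438.07, ∠ = arctan(8/438) ≈ 1.05°
pole (s+8): 8 + j8 → |·| = √(8²+8²) = √128 ≈ 11.314, ∠ = arctan(8/8) ≈ 45.00°
pole (s+80): 80 + j8 → |·| = √(80²+8²) = √6464 ≈ 80.399, ∠ = arctan(8/80) ≈ 5.71°
|H| = 10 · 5609.9 / 909.63 ≈ 61.672
Gain = 20 log₁₀(61.672) ≈ 35.80 dB

35.8 dB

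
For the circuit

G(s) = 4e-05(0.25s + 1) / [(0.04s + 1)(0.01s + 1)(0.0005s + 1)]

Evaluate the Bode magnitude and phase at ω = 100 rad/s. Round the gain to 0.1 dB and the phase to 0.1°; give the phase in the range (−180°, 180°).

At ω = 100 rad/s:
zero (1 + j100·0.25) = 1 + j25 → |·| ≈ 25.02, ∠ ≈ 87.71°
pole (1 + j100·0.04) = 1 + j4 → |·| ≈ 4.1231, ∠ ≈ 75.96°
pole (1 + j100·0.01) = 1 + j1 → |·| ≈ 1.4142, ∠ ≈ 45.00°
pole (1 + j100·0.0005) = 1 + j0.05 → |·| ≈ 1.0012, ∠ ≈ 2.86°
|G| = 4e-05 · 25.02 / (4.1231 · 1.4142 · 1.0012) ≈ 0.00017143
Gain = 20 log₁₀(0.00017143) ≈ -75.32 dB
∠G = (87.71°) − (75.96° + 45.00° + 2.86°) = -36.11°

-75.3 dB, -36.1°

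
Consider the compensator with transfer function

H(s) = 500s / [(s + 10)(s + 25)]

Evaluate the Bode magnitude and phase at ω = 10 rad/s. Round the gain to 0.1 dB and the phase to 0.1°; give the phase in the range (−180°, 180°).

At s = jω = j10:
zero at origin: s = j10 → |·| = 10, ∠ = 90.00°
pole (s+10): 10 + j10 → |·| = √(10²+10²) = √200 ≈ 14.142, ∠ = arctan(10/10) ≈ 45.00°
pole (s+25): 25 + j10 → |·| = √(25²+10²) = √725 ≈ 26.926, ∠ = arctan(10/25) ≈ 21.80°
|H| = 500 · 10 / 380.79 ≈ 13.131
Gain = 20 log₁₀(13.131) ≈ 22.37 dB
∠H = 90.00° − 66.80° = 23.20°

22.4 dB, 23.2°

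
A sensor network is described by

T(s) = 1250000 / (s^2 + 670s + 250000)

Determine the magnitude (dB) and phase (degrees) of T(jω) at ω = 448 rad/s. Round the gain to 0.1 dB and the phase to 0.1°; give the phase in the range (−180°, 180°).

12.3 dB, -80.7°

At s = jω = j448:
quadratic: (j448)² + 670·j448 + 250000 = 49296 + j300160 → |·| ≈ 3.0418e+05, ∠ ≈ 80.67°
|T| = 1250000 / 3.0418e+05 ≈ 4.1094
Gain = 20 log₁₀(4.1094) ≈ 12.28 dB
∠T = 0.00° − 80.67° = -80.67°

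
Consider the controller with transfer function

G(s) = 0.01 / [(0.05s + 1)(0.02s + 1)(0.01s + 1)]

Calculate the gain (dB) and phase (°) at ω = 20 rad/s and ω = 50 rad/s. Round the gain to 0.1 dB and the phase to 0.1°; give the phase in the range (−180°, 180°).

At ω = 20 rad/s:
pole (1 + j20·0.05) = 1 + j1 → |·| ≈ 1.4142, ∠ ≈ 45.00°
pole (1 + j20·0.02) = 1 + j0.4 → |·| ≈ 1.077, ∠ ≈ 21.80°
pole (1 + j20·0.01) = 1 + j0.2 → |·| ≈ 1.0198, ∠ ≈ 11.31°
|G| = 0.01 · 1 / (1.4142 · 1.077 · 1.0198) ≈ 0.0064381
Gain = 20 log₁₀(0.0064381) ≈ -43.82 dB
∠G = (0°) − (45.00° + 21.80° + 11.31°) = -78.11°

At ω = 50 rad/s:
pole (1 + j50·0.05) = 1 + j2.5 → |·| ≈ 2.6926, ∠ ≈ 68.20°
pole (1 + j50·0.02) = 1 + j1 → |·| ≈ 1.4142, ∠ ≈ 45.00°
pole (1 + j50·0.01) = 1 + j0.5 → |·| ≈ 1.118, ∠ ≈ 26.57°
|G| = 0.01 · 1 / (2.6926 · 1.4142 · 1.118) ≈ 0.002349
Gain = 20 log₁₀(0.002349) ≈ -52.58 dB
∠G = (0°) − (68.20° + 45.00° + 26.57°) = -139.77°

ω = 20: -43.8 dB, -78.1°; ω = 50: -52.6 dB, -139.8°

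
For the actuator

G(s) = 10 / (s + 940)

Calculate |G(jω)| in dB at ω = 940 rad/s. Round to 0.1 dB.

-42.5 dB

Substitute s = j940:
Numerator: 10 = 10 + j0
Denominator: (j940) + 940 = 940 + j940
|N| = √(10² + 0²) ≈ 10, ∠N ≈ 0.00°
|D| = √(940² + 940²) ≈ 1329.4, ∠D ≈ 45.00°
|G| = 10 / 1329.4 ≈ 0.0075222
Gain = 20 log₁₀(0.0075222) ≈ -42.47 dB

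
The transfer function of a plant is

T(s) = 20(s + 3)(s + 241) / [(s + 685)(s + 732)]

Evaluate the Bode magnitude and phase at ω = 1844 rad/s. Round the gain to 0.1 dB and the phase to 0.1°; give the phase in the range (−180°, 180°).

24.9 dB, 34.5°

At s = jω = j1844:
zero (s+3): 3 + j1844 → |·| = √(3²+1844²) = √3400345 ≈ 1844, ∠ = arctan(1844/3) ≈ 89.91°
zero (s+241): 241 + j1844 → |·| = √(241²+1844²) = √3458417 ≈ 1859.7, ∠ = arctan(1844/241) ≈ 82.55°
pole (s+685): 685 + j1844 → |·| = √(685²+1844²) = √3869561 ≈ 1967.1, ∠ = arctan(1844/685) ≈ 69.62°
pole (s+732): 732 + j1844 → |·| = √(732²+1844²) = √3936160 ≈ 1984, ∠ = arctan(1844/732) ≈ 68.35°
|T| = 20 · 3.4293e+06 / 3.9027e+06 ≈ 17.574
Gain = 20 log₁₀(17.574) ≈ 24.90 dB
∠T = 172.46° − 137.97° = 34.49°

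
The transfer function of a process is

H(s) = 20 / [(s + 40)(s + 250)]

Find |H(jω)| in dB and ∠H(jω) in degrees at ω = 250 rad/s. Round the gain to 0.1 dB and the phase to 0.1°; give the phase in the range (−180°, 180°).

At s = jω = j250:
pole (s+40): 40 + j250 → |·| = √(40²+250²) = √64100 ≈ 253.18, ∠ = arctan(250/40) ≈ 80.91°
pole (s+250): 250 + j250 → |·| = √(250²+250²) = √125000 ≈ 353.55, ∠ = arctan(250/250) ≈ 45.00°
|H| = 20 / 89512 ≈ 0.00022343
Gain = 20 log₁₀(0.00022343) ≈ -73.02 dB
∠H = 0.00° − 125.91° = -125.91°

-73.0 dB, -125.9°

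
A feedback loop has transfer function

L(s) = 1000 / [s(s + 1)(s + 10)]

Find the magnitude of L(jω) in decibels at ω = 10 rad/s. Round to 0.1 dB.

-3.1 dB

At s = jω = j10:
pole (s+1): 1 + j10 → |·| = √(1²+10²) = √101 ≈ 10.05, ∠ = arctan(10/1) ≈ 84.29°
pole (s+10): 10 + j10 → |·| = √(10²+10²) = √200 ≈ 14.142, ∠ = arctan(10/10) ≈ 45.00°
pole at origin: |s| = 10, ∠ = 90.00° (in denominator)
|L| = 1000 / 1421.3 ≈ 0.70358
Gain = 20 log₁₀(0.70358) ≈ -3.05 dB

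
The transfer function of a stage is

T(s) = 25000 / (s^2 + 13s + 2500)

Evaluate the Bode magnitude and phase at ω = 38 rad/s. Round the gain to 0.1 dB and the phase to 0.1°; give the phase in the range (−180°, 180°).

26.6 dB, -25.1°

At s = jω = j38:
quadratic: (j38)² + 13·j38 + 2500 = 1056 + j494 → |·| ≈ 1165.8, ∠ ≈ 25.07°
|T| = 25000 / 1165.8 ≈ 21.445
Gain = 20 log₁₀(21.445) ≈ 26.63 dB
∠T = 0.00° − 25.07° = -25.07°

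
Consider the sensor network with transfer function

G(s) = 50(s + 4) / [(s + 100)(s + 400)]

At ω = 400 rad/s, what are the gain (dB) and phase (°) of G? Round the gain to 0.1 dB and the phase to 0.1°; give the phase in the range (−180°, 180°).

-21.3 dB, -31.5°

At s = jω = j400:
zero (s+4): 4 + j400 → |·| = √(4²+400²) = √160016 ≈ 400.02, ∠ = arctan(400/4) ≈ 89.43°
pole (s+100): 100 + j400 → |·| = √(100²+400²) = √170000 ≈ 412.31, ∠ = arctan(400/100) ≈ 75.96°
pole (s+400): 400 + j400 → |·| = √(400²+400²) = √320000 ≈ 565.69, ∠ = arctan(400/400) ≈ 45.00°
|G| = 50 · 400.02 / 2.3324e+05 ≈ 0.085753
Gain = 20 log₁₀(0.085753) ≈ -21.34 dB
∠G = 89.43° − 120.96° = -31.53°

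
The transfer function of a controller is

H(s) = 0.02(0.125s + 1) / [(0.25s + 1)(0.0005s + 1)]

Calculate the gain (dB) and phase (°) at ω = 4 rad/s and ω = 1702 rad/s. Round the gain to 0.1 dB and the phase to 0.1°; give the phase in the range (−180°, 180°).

ω = 4: -36.0 dB, -18.5°; ω = 1702: -42.4 dB, -40.5°

At ω = 4 rad/s:
zero (1 + j4·0.125) = 1 + j0.5 → |·| ≈ 1.118, ∠ ≈ 26.57°
pole (1 + j4·0.25) = 1 + j1 → |·| ≈ 1.4142, ∠ ≈ 45.00°
pole (1 + j4·0.0005) = 1 + j0.002 → |·| ≈ 1, ∠ ≈ 0.11°
|H| = 0.02 · 1.118 / (1.4142 · 1) ≈ 0.015811
Gain = 20 log₁₀(0.015811) ≈ -36.02 dB
∠H = (26.57°) − (45.00° + 0.11°) = -18.54°

At ω = 1702 rad/s:
zero (1 + j1702·0.125) = 1 + j212.75 → |·| ≈ 212.75, ∠ ≈ 89.73°
pole (1 + j1702·0.25) = 1 + j425.5 → |·| ≈ 425.5, ∠ ≈ 89.87°
pole (1 + j1702·0.0005) = 1 + j0.851 → |·| ≈ 1.3131, ∠ ≈ 40.40°
|H| = 0.02 · 212.75 / (425.5 · 1.3131) ≈ 0.0076156
Gain = 20 log₁₀(0.0076156) ≈ -42.37 dB
∠H = (89.73°) − (89.87° + 40.40°) = -40.54°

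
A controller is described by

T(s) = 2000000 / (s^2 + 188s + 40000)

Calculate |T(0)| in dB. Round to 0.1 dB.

T(0) = 2000000 / 40000 = 50
20 log₁₀(50) ≈ 33.98 dB

34.0 dB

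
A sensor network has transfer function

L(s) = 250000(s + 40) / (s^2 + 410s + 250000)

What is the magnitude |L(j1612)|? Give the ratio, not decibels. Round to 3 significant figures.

165

At s = jω = j1612:
zero (s+40): 40 + j1612 → |·| = √(40²+1612²) = √2600144 ≈ 1612.5, ∠ = arctan(1612/40) ≈ 88.58°
quadratic: (j1612)² + 410·j1612 + 250000 = -2348544 + j660920 → |·| ≈ 2.4398e+06, ∠ ≈ 164.28°
|L| = 250000 · 1612.5 / 2.4398e+06 ≈ 165.23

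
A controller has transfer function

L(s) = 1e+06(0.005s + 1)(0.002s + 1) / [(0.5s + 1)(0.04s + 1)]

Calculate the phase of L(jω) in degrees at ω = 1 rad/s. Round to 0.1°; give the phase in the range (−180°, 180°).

At ω = 1 rad/s:
zero (1 + j1·0.005) = 1 + j0.005 → |·| ≈ 1, ∠ ≈ 0.29°
zero (1 + j1·0.002) = 1 + j0.002 → |·| ≈ 1, ∠ ≈ 0.11°
pole (1 + j1·0.5) = 1 + j0.5 → |·| ≈ 1.118, ∠ ≈ 26.57°
pole (1 + j1·0.04) = 1 + j0.04 → |·| ≈ 1.0008, ∠ ≈ 2.29°
∠L = (0.29° + 0.11°) − (26.57° + 2.29°) = -28.46°

-28.5°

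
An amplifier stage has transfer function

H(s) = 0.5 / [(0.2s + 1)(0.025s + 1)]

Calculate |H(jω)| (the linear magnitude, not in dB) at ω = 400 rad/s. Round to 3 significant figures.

0.000622

At ω = 400 rad/s:
pole (1 + j400·0.2) = 1 + j80 → |·| ≈ 80.006, ∠ ≈ 89.28°
pole (1 + j400·0.025) = 1 + j10 → |·| ≈ 10.05, ∠ ≈ 84.29°
|H| = 0.5 · 1 / (80.006 · 10.05) ≈ 0.00062184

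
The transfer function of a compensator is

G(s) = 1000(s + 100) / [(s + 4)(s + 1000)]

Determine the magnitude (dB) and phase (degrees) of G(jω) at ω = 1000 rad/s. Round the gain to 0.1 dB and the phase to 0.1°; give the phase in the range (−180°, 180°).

At s = jω = j1000:
zero (s+100): 100 + j1000 → |·| = √(100²+1000²) = √1010000 ≈ 1005, ∠ = arctan(1000/100) ≈ 84.29°
pole (s+4): 4 + j1000 → |·| = √(4²+1000²) = √1000016 ≈ 1000, ∠ = arctan(1000/4) ≈ 89.77°
pole (s+1000): 1000 + j1000 → |·| = √(1000²+1000²) = √2000000 ≈ 1414.2, ∠ = arctan(1000/1000) ≈ 45.00°
|G| = 1000 · 1005 / 1.4142e+06 ≈ 0.71065
Gain = 20 log₁₀(0.71065) ≈ -2.97 dB
∠G = 84.29° − 134.77° = -50.48°

-3.0 dB, -50.5°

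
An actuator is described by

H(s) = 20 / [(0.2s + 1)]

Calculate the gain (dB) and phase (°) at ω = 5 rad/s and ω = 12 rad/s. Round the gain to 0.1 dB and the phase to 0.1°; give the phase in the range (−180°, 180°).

ω = 5: 23.0 dB, -45.0°; ω = 12: 17.7 dB, -67.4°

At ω = 5 rad/s:
pole (1 + j5·0.2) = 1 + j1 → |·| ≈ 1.4142, ∠ ≈ 45.00°
|H| = 20 · 1 / (1.4142) ≈ 14.142
Gain = 20 log₁₀(14.142) ≈ 23.01 dB
∠H = (0°) − (45.00°) = -45.00°

At ω = 12 rad/s:
pole (1 + j12·0.2) = 1 + j2.4 → |·| ≈ 2.6, ∠ ≈ 67.38°
|H| = 20 · 1 / (2.6) ≈ 7.6923
Gain = 20 log₁₀(7.6923) ≈ 17.72 dB
∠H = (0°) − (67.38°) = -67.38°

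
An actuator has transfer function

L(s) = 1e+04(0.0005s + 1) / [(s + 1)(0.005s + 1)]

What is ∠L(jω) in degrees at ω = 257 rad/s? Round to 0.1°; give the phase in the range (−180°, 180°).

-134.6°

At ω = 257 rad/s:
zero (1 + j257·0.0005) = 1 + j0.1285 → |·| ≈ 1.0082, ∠ ≈ 7.32°
pole (1 + j257·1) = 1 + j257 → |·| ≈ 257, ∠ ≈ 89.78°
pole (1 + j257·0.005) = 1 + j1.285 → |·| ≈ 1.6283, ∠ ≈ 52.11°
∠L = (7.32°) − (89.78° + 52.11°) = -134.57°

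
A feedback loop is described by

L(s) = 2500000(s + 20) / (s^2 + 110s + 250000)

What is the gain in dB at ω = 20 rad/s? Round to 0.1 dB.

At s = jω = j20:
zero (s+20): 20 + j20 → |·| = √(20²+20²) = √800 ≈ 28.284, ∠ = arctan(20/20) ≈ 45.00°
quadratic: (j20)² + 110·j20 + 250000 = 249600 + j2200 → |·| ≈ 2.4961e+05, ∠ ≈ 0.50°
|L| = 2500000 · 28.284 / 2.4961e+05 ≈ 283.28
Gain = 20 log₁₀(283.28) ≈ 49.04 dB

49.0 dB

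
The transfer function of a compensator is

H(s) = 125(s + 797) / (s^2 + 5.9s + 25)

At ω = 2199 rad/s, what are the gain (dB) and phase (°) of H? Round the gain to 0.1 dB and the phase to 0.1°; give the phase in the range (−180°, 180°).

At s = jω = j2199:
zero (s+797): 797 + j2199 → |·| = √(797²+2199²) = √5470810 ≈ 2339, ∠ = arctan(2199/797) ≈ 70.08°
quadratic: (j2199)² + 5.9·j2199 + 25 = -4835576 + j12974.1 → |·| ≈ 4.8356e+06, ∠ ≈ 179.85°
|H| = 125 · 2339 / 4.8356e+06 ≈ 0.060463
Gain = 20 log₁₀(0.060463) ≈ -24.37 dB
∠H = 70.08° − 179.85° = -109.77°

-24.4 dB, -109.8°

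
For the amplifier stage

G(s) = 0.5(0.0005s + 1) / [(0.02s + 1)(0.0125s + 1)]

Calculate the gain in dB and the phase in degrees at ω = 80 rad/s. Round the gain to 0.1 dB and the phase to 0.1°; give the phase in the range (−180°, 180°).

-14.5 dB, -100.7°

At ω = 80 rad/s:
zero (1 + j80·0.0005) = 1 + j0.04 → |·| ≈ 1.0008, ∠ ≈ 2.29°
pole (1 + j80·0.02) = 1 + j1.6 → |·| ≈ 1.8868, ∠ ≈ 57.99°
pole (1 + j80·0.0125) = 1 + j1 → |·| ≈ 1.4142, ∠ ≈ 45.00°
|G| = 0.5 · 1.0008 / (1.8868 · 1.4142) ≈ 0.18753
Gain = 20 log₁₀(0.18753) ≈ -14.54 dB
∠G = (2.29°) − (57.99° + 45.00°) = -100.70°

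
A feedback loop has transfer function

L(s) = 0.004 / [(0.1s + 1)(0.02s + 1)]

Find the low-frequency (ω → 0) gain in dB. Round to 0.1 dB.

L(0) = 0.004 · 1 / 1 = 0.004
20 log₁₀(0.004) ≈ -47.96 dB

-48.0 dB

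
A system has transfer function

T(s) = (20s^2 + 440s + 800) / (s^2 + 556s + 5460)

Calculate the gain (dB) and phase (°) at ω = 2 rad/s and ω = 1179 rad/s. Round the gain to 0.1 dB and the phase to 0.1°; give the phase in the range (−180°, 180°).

Substitute s = j2:
Numerator: 20(j2)^2 + 440(j2) + 800 = 720 + j880
Denominator: (j2)^2 + 556(j2) + 5460 = 5456 + j1112
|N| = √(720² + 880²) ≈ 1137, ∠N ≈ 50.71°
|D| = √(5456² + 1112²) ≈ 5568.2, ∠D ≈ 11.52°
|T| = 1137 / 5568.2 ≈ 0.2042
Gain = 20 log₁₀(0.2042) ≈ -13.80 dB
∠T = 50.71° − 11.52° = 39.19°

Substitute s = j1179:
Numerator: 20(j1179)^2 + 440(j1179) + 800 = -27800020 + j518760
Denominator: (j1179)^2 + 556(j1179) + 5460 = -1384581 + j655524
|N| = √(27800020² + 518760²) ≈ 2.7805e+07, ∠N ≈ 178.93°
|D| = √(1384581² + 655524²) ≈ 1.5319e+06, ∠D ≈ 154.66°
|T| = 2.7805e+07 / 1.5319e+06 ≈ 18.151
Gain = 20 log₁₀(18.151) ≈ 25.18 dB
∠T = 178.93° − 154.66° = 24.27°

ω = 2: -13.8 dB, 39.2°; ω = 1179: 25.2 dB, 24.3°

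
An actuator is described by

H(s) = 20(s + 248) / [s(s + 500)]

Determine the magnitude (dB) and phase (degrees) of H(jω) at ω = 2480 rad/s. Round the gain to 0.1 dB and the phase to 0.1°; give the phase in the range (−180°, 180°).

At s = jω = j2480:
zero (s+248): 248 + j2480 → |·| = √(248²+2480²) = √6211904 ≈ 2492.4, ∠ = arctan(2480/248) ≈ 84.29°
pole (s+500): 500 + j2480 → |·| = √(500²+2480²) = √6400400 ≈ 2529.9, ∠ = arctan(2480/500) ≈ 78.60°
pole at origin: |s| = 2480, ∠ = 90.00° (in denominator)
|H| = 20 · 2492.4 / 6.2742e+06 ≈ 0.0079449
Gain = 20 log₁₀(0.0079449) ≈ -42.00 dB
∠H = 84.29° − 168.60° = -84.31°

-42.0 dB, -84.3°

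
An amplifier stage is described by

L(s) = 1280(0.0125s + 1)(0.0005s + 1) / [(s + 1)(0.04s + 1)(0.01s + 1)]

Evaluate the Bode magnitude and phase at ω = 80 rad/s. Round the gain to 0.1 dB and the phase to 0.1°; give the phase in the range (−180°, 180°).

14.4 dB, -153.3°

At ω = 80 rad/s:
zero (1 + j80·0.0125) = 1 + j1 → |·| ≈ 1.4142, ∠ ≈ 45.00°
zero (1 + j80·0.0005) = 1 + j0.04 → |·| ≈ 1.0008, ∠ ≈ 2.29°
pole (1 + j80·1) = 1 + j80 → |·| ≈ 80.006, ∠ ≈ 89.28°
pole (1 + j80·0.04) = 1 + j3.2 → |·| ≈ 3.3526, ∠ ≈ 72.65°
pole (1 + j80·0.01) = 1 + j0.8 → |·| ≈ 1.2806, ∠ ≈ 38.66°
|L| = 1280 · 1.4142 · 1.0008 / (80.006 · 3.3526 · 1.2806) ≈ 5.2741
Gain = 20 log₁₀(5.2741) ≈ 14.44 dB
∠L = (45.00° + 2.29°) − (89.28° + 72.65° + 38.66°) = -153.30°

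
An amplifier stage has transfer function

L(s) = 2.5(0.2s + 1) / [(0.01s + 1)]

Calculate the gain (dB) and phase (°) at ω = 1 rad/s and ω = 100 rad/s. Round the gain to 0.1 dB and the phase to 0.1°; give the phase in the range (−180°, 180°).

At ω = 1 rad/s:
zero (1 + j1·0.2) = 1 + j0.2 → |·| ≈ 1.0198, ∠ ≈ 11.31°
pole (1 + j1·0.01) = 1 + j0.01 → |·| ≈ 1, ∠ ≈ 0.57°
|L| = 2.5 · 1.0198 / (1) ≈ 2.5495
Gain = 20 log₁₀(2.5495) ≈ 8.13 dB
∠L = (11.31°) − (0.57°) = 10.74°

At ω = 100 rad/s:
zero (1 + j100·0.2) = 1 + j20 → |·| ≈ 20.025, ∠ ≈ 87.14°
pole (1 + j100·0.01) = 1 + j1 → |·| ≈ 1.4142, ∠ ≈ 45.00°
|L| = 2.5 · 20.025 / (1.4142) ≈ 35.4
Gain = 20 log₁₀(35.4) ≈ 30.98 dB
∠L = (87.14°) − (45.00°) = 42.14°

ω = 1: 8.1 dB, 10.7°; ω = 100: 31.0 dB, 42.1°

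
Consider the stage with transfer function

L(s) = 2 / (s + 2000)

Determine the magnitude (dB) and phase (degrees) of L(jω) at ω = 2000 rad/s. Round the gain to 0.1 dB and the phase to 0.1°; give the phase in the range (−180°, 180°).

At s = jω = j2000:
pole (s+2000): 2000 + j2000 → |·| = √(2000²+2000²) = √8000000 ≈ 2828.4, ∠ = arctan(2000/2000) ≈ 45.00°
|L| = 2 / 2828.4 ≈ 0.00070711
Gain = 20 log₁₀(0.00070711) ≈ -63.01 dB
∠L = 0.00° − 45.00° = -45.00°

-63.0 dB, -45.0°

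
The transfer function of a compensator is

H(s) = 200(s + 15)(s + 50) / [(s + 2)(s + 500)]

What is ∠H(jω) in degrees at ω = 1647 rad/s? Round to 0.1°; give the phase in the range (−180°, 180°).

14.7°

At s = jω = j1647:
zero (s+15): 15 + j1647 → |·| = √(15²+1647²) = √2712834 ≈ 1647.1, ∠ = arctan(1647/15) ≈ 89.48°
zero (s+50): 50 + j1647 → |·| = √(50²+1647²) = √2715109 ≈ 1647.8, ∠ = arctan(1647/50) ≈ 88.26°
pole (s+2): 2 + j1647 → |·| = √(2²+1647²) = √2712613 ≈ 1647, ∠ = arctan(1647/2) ≈ 89.93°
pole (s+500): 500 + j1647 → |·| = √(500²+1647²) = √2962609 ≈ 1721.2, ∠ = arctan(1647/500) ≈ 73.11°
∠H = 177.74° − 163.04° = 14.70°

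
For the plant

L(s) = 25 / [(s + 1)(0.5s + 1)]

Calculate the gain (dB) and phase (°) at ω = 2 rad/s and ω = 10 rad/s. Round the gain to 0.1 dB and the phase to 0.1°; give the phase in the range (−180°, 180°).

At ω = 2 rad/s:
pole (1 + j2·1) = 1 + j2 → |·| ≈ 2.2361, ∠ ≈ 63.43°
pole (1 + j2·0.5) = 1 + j1 → |·| ≈ 1.4142, ∠ ≈ 45.00°
|L| = 25 · 1 / (2.2361 · 1.4142) ≈ 7.9057
Gain = 20 log₁₀(7.9057) ≈ 17.96 dB
∠L = (0°) − (63.43° + 45.00°) = -108.43°

At ω = 10 rad/s:
pole (1 + j10·1) = 1 + j10 → |·| ≈ 10.05, ∠ ≈ 84.29°
pole (1 + j10·0.5) = 1 + j5 → |·| ≈ 5.099, ∠ ≈ 78.69°
|L| = 25 · 1 / (10.05 · 5.099) ≈ 0.48785
Gain = 20 log₁₀(0.48785) ≈ -6.23 dB
∠L = (0°) − (84.29° + 78.69°) = -162.98°

ω = 2: 18.0 dB, -108.4°; ω = 10: -6.2 dB, -163.0°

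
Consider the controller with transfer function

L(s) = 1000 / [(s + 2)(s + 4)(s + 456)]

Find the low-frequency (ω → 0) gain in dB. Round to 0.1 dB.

-11.2 dB

L(0) = 1000 / (2·4·456) ≈ 0.27412
20 log₁₀(0.27412) ≈ -11.24 dB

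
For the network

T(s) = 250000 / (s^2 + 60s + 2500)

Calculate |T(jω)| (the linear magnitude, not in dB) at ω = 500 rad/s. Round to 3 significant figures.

At s = jω = j500:
quadratic: (j500)² + 60·j500 + 2500 = -247500 + j30000 → |·| ≈ 2.4931e+05, ∠ ≈ 173.09°
|T| = 250000 / 2.4931e+05 ≈ 1.0028

1.00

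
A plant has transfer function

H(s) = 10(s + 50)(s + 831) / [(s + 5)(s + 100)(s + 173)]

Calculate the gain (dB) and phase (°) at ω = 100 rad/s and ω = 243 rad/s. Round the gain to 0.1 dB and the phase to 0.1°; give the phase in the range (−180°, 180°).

ω = 100: -9.6 dB, -91.9°; ω = 243: -19.0 dB, -116.3°

At s = jω = j100:
zero (s+50): 50 + j100 → |·| = √(50²+100²) = √12500 ≈ 111.8, ∠ = arctan(100/50) ≈ 63.43°
zero (s+831): 831 + j100 → |·| = √(831²+100²) = √700561 ≈ 837, ∠ = arctan(100/831) ≈ 6.86°
pole (s+5): 5 + j100 → |·| = √(5²+100²) = √10025 ≈ 100.12, ∠ = arctan(100/5) ≈ 87.14°
pole (s+100): 100 + j100 → |·| = √(100²+100²) = √20000 ≈ 141.42, ∠ = arctan(100/100) ≈ 45.00°
pole (s+173): 173 + j100 → |·| = √(173²+100²) = √39929 ≈ 199.82, ∠ = arctan(100/173) ≈ 30.03°
|H| = 10 · 93577 / 2.8292e+06 ≈ 0.33075
Gain = 20 log₁₀(0.33075) ≈ -9.61 dB
∠H = 70.29° − 162.17° = -91.88°

At s = jω = j243:
zero (s+50): 50 + j243 → |·| = √(50²+243²) = √61549 ≈ 248.09, ∠ = arctan(243/50) ≈ 78.37°
zero (s+831): 831 + j243 → |·| = √(831²+243²) = √749610 ≈ 865.8, ∠ = arctan(243/831) ≈ 16.30°
pole (s+5): 5 + j243 → |·| = √(5²+243²) = √59074 ≈ 243.05, ∠ = arctan(243/5) ≈ 88.82°
pole (s+100): 100 + j243 → |·| = √(100²+243²) = √69049 ≈ 262.77, ∠ = arctan(243/100) ≈ 67.63°
pole (s+173): 173 + j243 → |·| = √(173²+243²) = √88978 ≈ 298.29, ∠ = arctan(243/173) ≈ 54.55°
|H| = 10 · 2.148e+05 / 1.9051e+07 ≈ 0.11275
Gain = 20 log₁₀(0.11275) ≈ -18.96 dB
∠H = 94.67° − 211.00° = -116.33°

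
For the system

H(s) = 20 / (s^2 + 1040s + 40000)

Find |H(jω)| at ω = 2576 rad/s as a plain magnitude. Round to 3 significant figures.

Substitute s = j2576:
Numerator: 20 = 20 + j0
Denominator: (j2576)^2 + 1040(j2576) + 40000 = -6595776 + j2679040
|N| = √(20² + 0²) ≈ 20, ∠N ≈ 0.00°
|D| = √(6595776² + 2679040²) ≈ 7.1191e+06, ∠D ≈ 157.89°
|H| = 20 / 7.1191e+06 ≈ 2.8093e-06

2.81e-06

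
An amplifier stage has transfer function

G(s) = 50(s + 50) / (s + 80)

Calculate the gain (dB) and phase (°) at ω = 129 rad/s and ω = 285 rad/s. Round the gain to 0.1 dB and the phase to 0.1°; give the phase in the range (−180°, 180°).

At s = jω = j129:
zero (s+50): 50 + j129 → |·| = √(50²+129²) = √19141 ≈ 138.35, ∠ = arctan(129/50) ≈ 68.81°
pole (s+80): 80 + j129 → |·| = √(80²+129²) = √23041 ≈ 151.79, ∠ = arctan(129/80) ≈ 58.19°
|G| = 50 · 138.35 / 151.79 ≈ 45.573
Gain = 20 log₁₀(45.573) ≈ 33.17 dB
∠G = 68.81° − 58.19° = 10.62°

At s = jω = j285:
zero (s+50): 50 + j285 → |·| = √(50²+285²) = √83725 ≈ 289.35, ∠ = arctan(285/50) ≈ 80.05°
pole (s+80): 80 + j285 → |·| = √(80²+285²) = √87625 ≈ 296.02, ∠ = arctan(285/80) ≈ 74.32°
|G| = 50 · 289.35 / 296.02 ≈ 48.873
Gain = 20 log₁₀(48.873) ≈ 33.78 dB
∠G = 80.05° − 74.32° = 5.73°

ω = 129: 33.2 dB, 10.6°; ω = 285: 33.8 dB, 5.7°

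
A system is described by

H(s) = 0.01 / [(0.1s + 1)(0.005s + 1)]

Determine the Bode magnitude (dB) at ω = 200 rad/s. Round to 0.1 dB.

At ω = 200 rad/s:
pole (1 + j200·0.1) = 1 + j20 → |·| ≈ 20.025, ∠ ≈ 87.14°
pole (1 + j200·0.005) = 1 + j1 → |·| ≈ 1.4142, ∠ ≈ 45.00°
|H| = 0.01 · 1 / (20.025 · 1.4142) ≈ 0.00035312
Gain = 20 log₁₀(0.00035312) ≈ -69.04 dB

-69.0 dB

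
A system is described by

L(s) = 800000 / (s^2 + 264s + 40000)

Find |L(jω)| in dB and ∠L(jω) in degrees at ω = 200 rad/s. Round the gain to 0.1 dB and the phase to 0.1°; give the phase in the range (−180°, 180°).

23.6 dB, -90.0°

At s = jω = j200:
quadratic: (j200)² + 264·j200 + 40000 = 0 + j52800 → |·| ≈ 52800, ∠ ≈ 90.00°
|L| = 800000 / 52800 ≈ 15.152
Gain = 20 log₁₀(15.152) ≈ 23.61 dB
∠L = 0.00° − 90.00° = -90.00°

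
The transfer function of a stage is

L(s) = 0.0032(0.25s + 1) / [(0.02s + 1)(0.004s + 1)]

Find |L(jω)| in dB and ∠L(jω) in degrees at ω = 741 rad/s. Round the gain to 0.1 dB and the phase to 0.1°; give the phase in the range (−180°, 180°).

-37.9 dB, -67.8°

At ω = 741 rad/s:
zero (1 + j741·0.25) = 1 + j185.25 → |·| ≈ 185.25, ∠ ≈ 89.69°
pole (1 + j741·0.02) = 1 + j14.82 → |·| ≈ 14.854, ∠ ≈ 86.14°
pole (1 + j741·0.004) = 1 + j2.964 → |·| ≈ 3.1281, ∠ ≈ 71.36°
|L| = 0.0032 · 185.25 / (14.854 · 3.1281) ≈ 0.012758
Gain = 20 log₁₀(0.012758) ≈ -37.88 dB
∠L = (89.69°) − (86.14° + 71.36°) = -67.81°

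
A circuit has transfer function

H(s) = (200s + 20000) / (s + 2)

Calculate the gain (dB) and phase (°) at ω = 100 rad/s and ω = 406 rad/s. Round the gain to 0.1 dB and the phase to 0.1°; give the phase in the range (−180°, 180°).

Substitute s = j100:
Numerator: 200(j100) + 20000 = 20000 + j20000
Denominator: (j100) + 2 = 2 + j100
|N| = √(20000² + 20000²) ≈ 28284, ∠N ≈ 45.00°
|D| = √(2² + 100²) ≈ 100.02, ∠D ≈ 88.85°
|H| = 28284 / 100.02 ≈ 282.78
Gain = 20 log₁₀(282.78) ≈ 49.03 dB
∠H = 45.00° − 88.85° = -43.85°

Substitute s = j406:
Numerator: 200(j406) + 20000 = 20000 + j81200
Denominator: (j406) + 2 = 2 + j406
|N| = √(20000² + 81200²) ≈ 83627, ∠N ≈ 76.16°
|D| = √(2² + 406²) ≈ 406, ∠D ≈ 89.72°
|H| = 83627 / 406 ≈ 205.98
Gain = 20 log₁₀(205.98) ≈ 46.28 dB
∠H = 76.16° − 89.72° = -13.56°

ω = 100: 49.0 dB, -43.9°; ω = 406: 46.3 dB, -13.6°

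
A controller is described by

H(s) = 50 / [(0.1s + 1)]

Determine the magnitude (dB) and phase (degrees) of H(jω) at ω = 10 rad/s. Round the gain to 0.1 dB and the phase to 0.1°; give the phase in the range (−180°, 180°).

31.0 dB, -45.0°

At ω = 10 rad/s:
pole (1 + j10·0.1) = 1 + j1 → |·| ≈ 1.4142, ∠ ≈ 45.00°
|H| = 50 · 1 / (1.4142) ≈ 35.356
Gain = 20 log₁₀(35.356) ≈ 30.97 dB
∠H = (0°) − (45.00°) = -45.00°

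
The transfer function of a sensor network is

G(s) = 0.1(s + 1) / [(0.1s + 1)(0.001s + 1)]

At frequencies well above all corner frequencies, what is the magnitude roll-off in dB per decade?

Each pole contributes −20 dB/decade at high frequency; each zero contributes +20 dB/decade.
Net: 1 zero(s) − 2 pole(s) → -20 dB/decade.

-20 dB/decade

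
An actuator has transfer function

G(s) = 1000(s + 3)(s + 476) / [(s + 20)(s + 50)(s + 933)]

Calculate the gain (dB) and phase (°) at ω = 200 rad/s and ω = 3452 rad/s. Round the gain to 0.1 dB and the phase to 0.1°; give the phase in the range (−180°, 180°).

ω = 200: 8.3 dB, -60.4°; ω = 3452: -11.0 dB, -81.6°

At s = jω = j200:
zero (s+3): 3 + j200 → |·| = √(3²+200²) = √40009 ≈ 200.02, ∠ = arctan(200/3) ≈ 89.14°
zero (s+476): 476 + j200 → |·| = √(476²+200²) = √266576 ≈ 516.31, ∠ = arctan(200/476) ≈ 22.79°
pole (s+20): 20 + j200 → |·| = √(20²+200²) = √40400 ≈ 201, ∠ = arctan(200/20) ≈ 84.29°
pole (s+50): 50 + j200 → |·| = √(50²+200²) = √42500 ≈ 206.16, ∠ = arctan(200/50) ≈ 75.96°
pole (s+933): 933 + j200 → |·| = √(933²+200²) = √910489 ≈ 954.2, ∠ = arctan(200/933) ≈ 12.10°
|G| = 1000 · 1.0327e+05 / 3.954e+07 ≈ 2.6118
Gain = 20 log₁₀(2.6118) ≈ 8.34 dB
∠G = 111.93° − 172.35° = -60.42°

At s = jω = j3452:
zero (s+3): 3 + j3452 → |·| = √(3²+3452²) = √11916313 ≈ 3452, ∠ = arctan(3452/3) ≈ 89.95°
zero (s+476): 476 + j3452 → |·| = √(476²+3452²) = √12142880 ≈ 3484.7, ∠ = arctan(3452/476) ≈ 82.15°
pole (s+20): 20 + j3452 → |·| = √(20²+3452²) = √11916704 ≈ 3452.1, ∠ = arctan(3452/20) ≈ 89.67°
pole (s+50): 50 + j3452 → |·| = √(50²+3452²) = √11918804 ≈ 3452.4, ∠ = arctan(3452/50) ≈ 89.17°
pole (s+933): 933 + j3452 → |·| = √(933²+3452²) = √12786793 ≈ 3575.9, ∠ = arctan(3452/933) ≈ 74.88°
|G| = 1000 · 1.2029e+07 / 4.2618e+10 ≈ 0.28225
Gain = 20 log₁₀(0.28225) ≈ -10.99 dB
∠G = 172.10° − 253.72° = -81.62°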